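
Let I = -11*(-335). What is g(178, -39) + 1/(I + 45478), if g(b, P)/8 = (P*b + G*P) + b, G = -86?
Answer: -1341166639/49163 ≈ -27280.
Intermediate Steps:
I = 3685
g(b, P) = -688*P + 8*b + 8*P*b (g(b, P) = 8*((P*b - 86*P) + b) = 8*((-86*P + P*b) + b) = 8*(b - 86*P + P*b) = -688*P + 8*b + 8*P*b)
g(178, -39) + 1/(I + 45478) = (-688*(-39) + 8*178 + 8*(-39)*178) + 1/(3685 + 45478) = (26832 + 1424 - 55536) + 1/49163 = -27280 + 1/49163 = -1341166639/49163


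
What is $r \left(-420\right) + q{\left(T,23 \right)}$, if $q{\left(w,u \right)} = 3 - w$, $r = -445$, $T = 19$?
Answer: $186884$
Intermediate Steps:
$r \left(-420\right) + q{\left(T,23 \right)} = \left(-445\right) \left(-420\right) + \left(3 - 19\right) = 186900 + \left(3 - 19\right) = 186900 - 16 = 186884$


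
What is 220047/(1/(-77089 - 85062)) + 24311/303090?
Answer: -10814506128065419/303090 ≈ -3.5681e+10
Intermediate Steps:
220047/(1/(-77089 - 85062)) + 24311/303090 = 220047/(1/(-162151)) + 24311*(1/303090) = 220047/(-1/162151) + 24311/303090 = 220047*(-162151) + 24311/303090 = -35680841097 + 24311/303090 = -10814506128065419/303090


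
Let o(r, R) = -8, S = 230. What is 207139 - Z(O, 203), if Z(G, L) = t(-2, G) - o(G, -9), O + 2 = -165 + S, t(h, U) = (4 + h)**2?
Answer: 207127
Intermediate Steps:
O = 63 (O = -2 + (-165 + 230) = -2 + 65 = 63)
Z(G, L) = 12 (Z(G, L) = (4 - 2)**2 - 1*(-8) = 2**2 + 8 = 4 + 8 = 12)
207139 - Z(O, 203) = 207139 - 1*12 = 207139 - 12 = 207127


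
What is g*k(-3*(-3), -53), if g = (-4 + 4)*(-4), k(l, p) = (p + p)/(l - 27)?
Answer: 0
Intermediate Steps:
k(l, p) = 2*p/(-27 + l) (k(l, p) = (2*p)/(-27 + l) = 2*p/(-27 + l))
g = 0 (g = 0*(-4) = 0)
g*k(-3*(-3), -53) = 0*(2*(-53)/(-27 - 3*(-3))) = 0*(2*(-53)/(-27 + 9)) = 0*(2*(-53)/(-18)) = 0*(2*(-53)*(-1/18)) = 0*(53/9) = 0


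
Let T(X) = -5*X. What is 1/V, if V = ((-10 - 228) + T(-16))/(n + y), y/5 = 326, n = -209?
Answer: -1421/158 ≈ -8.9937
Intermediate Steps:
y = 1630 (y = 5*326 = 1630)
V = -158/1421 (V = ((-10 - 228) - 5*(-16))/(-209 + 1630) = (-238 + 80)/1421 = -158*1/1421 = -158/1421 ≈ -0.11119)
1/V = 1/(-158/1421) = -1421/158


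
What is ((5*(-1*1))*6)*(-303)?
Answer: 9090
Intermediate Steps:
((5*(-1*1))*6)*(-303) = ((5*(-1))*6)*(-303) = -5*6*(-303) = -30*(-303) = 9090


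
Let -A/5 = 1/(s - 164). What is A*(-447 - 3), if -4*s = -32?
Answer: -375/26 ≈ -14.423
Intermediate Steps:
s = 8 (s = -1/4*(-32) = 8)
A = 5/156 (A = -5/(8 - 164) = -5/(-156) = -5*(-1/156) = 5/156 ≈ 0.032051)
A*(-447 - 3) = 5*(-447 - 3)/156 = (5/156)*(-450) = -375/26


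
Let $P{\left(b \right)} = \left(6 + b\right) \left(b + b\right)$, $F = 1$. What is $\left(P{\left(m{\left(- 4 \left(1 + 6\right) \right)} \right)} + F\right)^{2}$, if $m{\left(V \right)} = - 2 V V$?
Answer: $23994645855489$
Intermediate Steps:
$m{\left(V \right)} = - 2 V^{2}$
$P{\left(b \right)} = 2 b \left(6 + b\right)$ ($P{\left(b \right)} = \left(6 + b\right) 2 b = 2 b \left(6 + b\right)$)
$\left(P{\left(m{\left(- 4 \left(1 + 6\right) \right)} \right)} + F\right)^{2} = \left(2 \left(- 2 \left(- 4 \left(1 + 6\right)\right)^{2}\right) \left(6 - 2 \left(- 4 \left(1 + 6\right)\right)^{2}\right) + 1\right)^{2} = \left(2 \left(- 2 \left(\left(-4\right) 7\right)^{2}\right) \left(6 - 2 \left(\left(-4\right) 7\right)^{2}\right) + 1\right)^{2} = \left(2 \left(- 2 \left(-28\right)^{2}\right) \left(6 - 2 \left(-28\right)^{2}\right) + 1\right)^{2} = \left(2 \left(\left(-2\right) 784\right) \left(6 - 1568\right) + 1\right)^{2} = \left(2 \left(-1568\right) \left(6 - 1568\right) + 1\right)^{2} = \left(2 \left(-1568\right) \left(-1562\right) + 1\right)^{2} = \left(4898432 + 1\right)^{2} = 4898433^{2} = 23994645855489$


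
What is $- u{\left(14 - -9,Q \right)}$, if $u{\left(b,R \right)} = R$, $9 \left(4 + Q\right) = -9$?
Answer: $5$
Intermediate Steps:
$Q = -5$ ($Q = -4 + \frac{1}{9} \left(-9\right) = -4 - 1 = -5$)
$- u{\left(14 - -9,Q \right)} = \left(-1\right) \left(-5\right) = 5$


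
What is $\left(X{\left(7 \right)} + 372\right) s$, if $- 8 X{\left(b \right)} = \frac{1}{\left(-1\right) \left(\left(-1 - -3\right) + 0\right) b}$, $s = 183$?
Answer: $\frac{7624695}{112} \approx 68078.0$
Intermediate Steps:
$X{\left(b \right)} = \frac{1}{16 b}$ ($X{\left(b \right)} = - \frac{1}{8 \left(- \left(\left(-1 - -3\right) + 0\right) b\right)} = - \frac{1}{8 \left(- \left(\left(-1 + 3\right) + 0\right) b\right)} = - \frac{1}{8 \left(- \left(2 + 0\right) b\right)} = - \frac{1}{8 \left(- 2 b\right)} = - \frac{\left(- \frac{1}{2}\right) \frac{1}{b}}{8} = \frac{1}{16 b}$)
$\left(X{\left(7 \right)} + 372\right) s = \left(\frac{1}{16 \cdot 7} + 372\right) 183 = \left(\frac{1}{16} \cdot \frac{1}{7} + 372\right) 183 = \left(\frac{1}{112} + 372\right) 183 = \frac{41665}{112} \cdot 183 = \frac{7624695}{112}$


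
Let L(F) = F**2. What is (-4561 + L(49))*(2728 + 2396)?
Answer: -11067840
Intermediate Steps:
(-4561 + L(49))*(2728 + 2396) = (-4561 + 49**2)*(2728 + 2396) = (-4561 + 2401)*5124 = -2160*5124 = -11067840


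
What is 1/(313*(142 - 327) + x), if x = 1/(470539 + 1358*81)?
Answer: -580537/33615994984 ≈ -1.7270e-5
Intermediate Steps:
x = 1/580537 (x = 1/(470539 + 109998) = 1/580537 ≈ 1.7225e-6)
1/(313*(142 - 327) + x) = 1/(313*(142 - 327) + 1/580537) = 1/(313*(-185) + 1/580537) = 1/(-57905 + 1/580537) = 1/(-33615994984/580537) = -580537/33615994984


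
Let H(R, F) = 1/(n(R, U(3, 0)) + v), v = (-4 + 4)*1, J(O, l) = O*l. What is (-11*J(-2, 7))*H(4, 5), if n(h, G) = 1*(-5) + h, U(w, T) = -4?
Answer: -154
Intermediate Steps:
n(h, G) = -5 + h
v = 0 (v = 0*1 = 0)
H(R, F) = 1/(-5 + R) (H(R, F) = 1/((-5 + R) + 0) = 1/(-5 + R))
(-11*J(-2, 7))*H(4, 5) = (-(-22)*7)/(-5 + 4) = -11*(-14)/(-1) = 154*(-1) = -154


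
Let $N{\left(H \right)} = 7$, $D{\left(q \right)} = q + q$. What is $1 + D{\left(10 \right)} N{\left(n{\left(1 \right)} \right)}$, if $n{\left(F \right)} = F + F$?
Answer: $141$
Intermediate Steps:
$D{\left(q \right)} = 2 q$
$n{\left(F \right)} = 2 F$
$1 + D{\left(10 \right)} N{\left(n{\left(1 \right)} \right)} = 1 + 2 \cdot 10 \cdot 7 = 1 + 20 \cdot 7 = 1 + 140 = 141$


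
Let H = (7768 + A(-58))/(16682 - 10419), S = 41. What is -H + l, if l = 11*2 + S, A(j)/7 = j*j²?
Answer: 1752585/6263 ≈ 279.83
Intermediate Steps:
A(j) = 7*j³ (A(j) = 7*(j*j²) = 7*j³)
l = 63 (l = 11*2 + 41 = 22 + 41 = 63)
H = -1358016/6263 (H = (7768 + 7*(-58)³)/(16682 - 10419) = (7768 + 7*(-195112))/6263 = (7768 - 1365784)*(1/6263) = -1358016*1/6263 = -1358016/6263 ≈ -216.83)
-H + l = -1*(-1358016/6263) + 63 = 1358016/6263 + 63 = 1752585/6263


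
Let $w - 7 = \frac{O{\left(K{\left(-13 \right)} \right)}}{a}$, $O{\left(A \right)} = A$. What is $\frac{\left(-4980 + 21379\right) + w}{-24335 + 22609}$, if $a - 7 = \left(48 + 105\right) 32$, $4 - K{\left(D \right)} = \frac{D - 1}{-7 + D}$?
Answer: $- \frac{804386213}{84625780} \approx -9.5052$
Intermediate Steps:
$K{\left(D \right)} = 4 - \frac{-1 + D}{-7 + D}$ ($K{\left(D \right)} = 4 - \frac{D - 1}{-7 + D} = 4 - \frac{-1 + D}{-7 + D}$)
$a = 4903$ ($a = 7 + \left(48 + 105\right) 32 = 7 + 153 \cdot 32 = 7 + 4896 = 4903$)
$w = \frac{343243}{49030}$ ($w = 7 + \frac{3 \frac{1}{-7 - 13} \left(-9 - 13\right)}{4903} = 7 + 3 \frac{1}{-20} \left(-22\right) \frac{1}{4903} = 7 + 3 \left(- \frac{1}{20}\right) \left(-22\right) \frac{1}{4903} = 7 + \frac{33}{10} \cdot \frac{1}{4903} = 7 + \frac{33}{49030} = \frac{343243}{49030} \approx 7.0007$)
$\frac{\left(-4980 + 21379\right) + w}{-24335 + 22609} = \frac{\left(-4980 + 21379\right) + \frac{343243}{49030}}{-24335 + 22609} = \frac{16399 + \frac{343243}{49030}}{-1726} = \frac{804386213}{49030} \left(- \frac{1}{1726}\right) = - \frac{804386213}{84625780}$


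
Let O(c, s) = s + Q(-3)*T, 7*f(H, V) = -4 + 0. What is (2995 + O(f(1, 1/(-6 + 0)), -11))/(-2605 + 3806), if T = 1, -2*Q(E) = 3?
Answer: 5965/2402 ≈ 2.4833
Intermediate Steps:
f(H, V) = -4/7 (f(H, V) = (-4 + 0)/7 = (⅐)*(-4) = -4/7)
Q(E) = -3/2 (Q(E) = -½*3 = -3/2)
O(c, s) = -3/2 + s (O(c, s) = s - 3/2*1 = s - 3/2 = -3/2 + s)
(2995 + O(f(1, 1/(-6 + 0)), -11))/(-2605 + 3806) = (2995 + (-3/2 - 11))/(-2605 + 3806) = (2995 - 25/2)/1201 = (5965/2)*(1/1201) = 5965/2402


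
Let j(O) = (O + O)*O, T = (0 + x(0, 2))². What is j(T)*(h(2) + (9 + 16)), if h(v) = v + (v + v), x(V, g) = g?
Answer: 992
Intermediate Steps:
T = 4 (T = (0 + 2)² = 2² = 4)
h(v) = 3*v (h(v) = v + 2*v = 3*v)
j(O) = 2*O² (j(O) = (2*O)*O = 2*O²)
j(T)*(h(2) + (9 + 16)) = (2*4²)*(3*2 + (9 + 16)) = (2*16)*(6 + 25) = 32*31 = 992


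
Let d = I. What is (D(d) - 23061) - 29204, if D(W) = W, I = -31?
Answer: -52296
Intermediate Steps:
d = -31
(D(d) - 23061) - 29204 = (-31 - 23061) - 29204 = -23092 - 29204 = -52296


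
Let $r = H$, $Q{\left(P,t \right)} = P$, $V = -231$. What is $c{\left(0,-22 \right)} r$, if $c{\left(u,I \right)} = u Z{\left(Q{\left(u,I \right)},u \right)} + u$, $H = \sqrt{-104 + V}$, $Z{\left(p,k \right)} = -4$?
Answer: $0$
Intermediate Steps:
$H = i \sqrt{335}$ ($H = \sqrt{-104 - 231} = \sqrt{-335} = i \sqrt{335} \approx 18.303 i$)
$c{\left(u,I \right)} = - 3 u$ ($c{\left(u,I \right)} = u \left(-4\right) + u = - 4 u + u = - 3 u$)
$r = i \sqrt{335} \approx 18.303 i$
$c{\left(0,-22 \right)} r = \left(-3\right) 0 i \sqrt{335} = 0 i \sqrt{335} = 0$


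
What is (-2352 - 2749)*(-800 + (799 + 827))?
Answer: -4213426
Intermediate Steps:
(-2352 - 2749)*(-800 + (799 + 827)) = -5101*(-800 + 1626) = -5101*826 = -4213426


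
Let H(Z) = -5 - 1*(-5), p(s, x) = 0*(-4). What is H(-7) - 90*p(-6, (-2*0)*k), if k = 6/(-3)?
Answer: 0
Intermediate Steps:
k = -2 (k = 6*(-⅓) = -2)
p(s, x) = 0
H(Z) = 0 (H(Z) = -5 + 5 = 0)
H(-7) - 90*p(-6, (-2*0)*k) = 0 - 90*0 = 0 + 0 = 0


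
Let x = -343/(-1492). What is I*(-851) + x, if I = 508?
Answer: -645003193/1492 ≈ -4.3231e+5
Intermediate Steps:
x = 343/1492 (x = -343*(-1/1492) = 343/1492 ≈ 0.22989)
I*(-851) + x = 508*(-851) + 343/1492 = -432308 + 343/1492 = -645003193/1492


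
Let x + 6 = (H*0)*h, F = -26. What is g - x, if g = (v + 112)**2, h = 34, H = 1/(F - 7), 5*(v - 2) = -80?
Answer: 9610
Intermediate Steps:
v = -14 (v = 2 + (1/5)*(-80) = 2 - 16 = -14)
H = -1/33 (H = 1/(-26 - 7) = 1/(-33) = -1/33 ≈ -0.030303)
g = 9604 (g = (-14 + 112)**2 = 98**2 = 9604)
x = -6 (x = -6 - 1/33*0*34 = -6 + 0*34 = -6 + 0 = -6)
g - x = 9604 - 1*(-6) = 9604 + 6 = 9610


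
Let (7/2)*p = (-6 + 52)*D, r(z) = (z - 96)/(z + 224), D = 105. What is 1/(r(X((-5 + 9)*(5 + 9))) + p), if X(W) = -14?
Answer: 21/28969 ≈ 0.00072491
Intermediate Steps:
r(z) = (-96 + z)/(224 + z)
p = 1380 (p = 2*((-6 + 52)*105)/7 = 2*(46*105)/7 = (2/7)*4830 = 1380)
1/(r(X((-5 + 9)*(5 + 9))) + p) = 1/((-96 - 14)/(224 - 14) + 1380) = 1/(-110/210 + 1380) = 1/((1/210)*(-110) + 1380) = 1/(-11/21 + 1380) = 1/(28969/21) = 21/28969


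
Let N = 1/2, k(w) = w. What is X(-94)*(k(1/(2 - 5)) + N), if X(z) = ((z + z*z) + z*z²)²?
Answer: 337712136482/3 ≈ 1.1257e+11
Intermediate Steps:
N = ½ ≈ 0.50000
X(z) = (z + z² + z³)² (X(z) = ((z + z²) + z³)² = (z + z² + z³)²)
X(-94)*(k(1/(2 - 5)) + N) = ((-94)²*(1 - 94 + (-94)²)²)*(1/(2 - 5) + ½) = (8836*(1 - 94 + 8836)²)*(1/(-3) + ½) = (8836*8743²)*(-⅓ + ½) = (8836*76440049)*(⅙) = 675424272964*(⅙) = 337712136482/3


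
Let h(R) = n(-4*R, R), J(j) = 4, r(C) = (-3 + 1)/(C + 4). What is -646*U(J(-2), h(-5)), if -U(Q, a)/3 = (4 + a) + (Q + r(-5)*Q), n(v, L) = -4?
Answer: 23256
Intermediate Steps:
r(C) = -2/(4 + C)
h(R) = -4
U(Q, a) = -12 - 9*Q - 3*a (U(Q, a) = -3*((4 + a) + (Q + (-2/(4 - 5))*Q)) = -3*((4 + a) + (Q + (-2/(-1))*Q)) = -3*((4 + a) + (Q + (-2*(-1))*Q)) = -3*((4 + a) + (Q + 2*Q)) = -3*((4 + a) + 3*Q) = -3*(4 + a + 3*Q) = -12 - 9*Q - 3*a)
-646*U(J(-2), h(-5)) = -646*(-12 - 9*4 - 3*(-4)) = -646*(-12 - 36 + 12) = -646*(-36) = 23256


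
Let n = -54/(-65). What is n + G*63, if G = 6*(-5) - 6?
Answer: -147366/65 ≈ -2267.2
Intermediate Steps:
n = 54/65 (n = -54*(-1/65) = 54/65 ≈ 0.83077)
G = -36 (G = -30 - 6 = -36)
n + G*63 = 54/65 - 36*63 = 54/65 - 2268 = -147366/65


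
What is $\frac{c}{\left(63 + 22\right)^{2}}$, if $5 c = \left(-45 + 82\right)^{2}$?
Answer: $\frac{1369}{36125} \approx 0.037896$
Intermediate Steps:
$c = \frac{1369}{5}$ ($c = \frac{\left(-45 + 82\right)^{2}}{5} = \frac{37^{2}}{5} = \frac{1}{5} \cdot 1369 = \frac{1369}{5} \approx 273.8$)
$\frac{c}{\left(63 + 22\right)^{2}} = \frac{1369}{5 \left(63 + 22\right)^{2}} = \frac{1369}{5 \cdot 85^{2}} = \frac{1369}{5 \cdot 7225} = \frac{1369}{5} \cdot \frac{1}{7225} = \frac{1369}{36125}$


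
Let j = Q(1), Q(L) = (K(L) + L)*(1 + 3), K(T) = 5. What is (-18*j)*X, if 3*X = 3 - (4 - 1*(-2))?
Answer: 432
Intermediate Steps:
X = -1 (X = (3 - (4 - 1*(-2)))/3 = (3 - (4 + 2))/3 = (3 - 1*6)/3 = (3 - 6)/3 = (⅓)*(-3) = -1)
Q(L) = 20 + 4*L (Q(L) = (5 + L)*(1 + 3) = (5 + L)*4 = 20 + 4*L)
j = 24 (j = 20 + 4*1 = 20 + 4 = 24)
(-18*j)*X = -18*24*(-1) = -432*(-1) = 432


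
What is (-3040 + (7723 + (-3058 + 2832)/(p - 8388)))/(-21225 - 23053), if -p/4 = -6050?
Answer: -37023685/350061868 ≈ -0.10576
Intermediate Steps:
p = 24200 (p = -4*(-6050) = 24200)
(-3040 + (7723 + (-3058 + 2832)/(p - 8388)))/(-21225 - 23053) = (-3040 + (7723 + (-3058 + 2832)/(24200 - 8388)))/(-21225 - 23053) = (-3040 + (7723 - 226/15812))/(-44278) = (-3040 + (7723 - 226*1/15812))*(-1/44278) = (-3040 + (7723 - 113/7906))*(-1/44278) = (-3040 + 61057925/7906)*(-1/44278) = (37023685/7906)*(-1/44278) = -37023685/350061868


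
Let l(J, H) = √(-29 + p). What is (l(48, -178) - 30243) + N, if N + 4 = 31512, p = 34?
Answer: 1265 + √5 ≈ 1267.2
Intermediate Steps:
N = 31508 (N = -4 + 31512 = 31508)
l(J, H) = √5 (l(J, H) = √(-29 + 34) = √5)
(l(48, -178) - 30243) + N = (√5 - 30243) + 31508 = (-30243 + √5) + 31508 = 1265 + √5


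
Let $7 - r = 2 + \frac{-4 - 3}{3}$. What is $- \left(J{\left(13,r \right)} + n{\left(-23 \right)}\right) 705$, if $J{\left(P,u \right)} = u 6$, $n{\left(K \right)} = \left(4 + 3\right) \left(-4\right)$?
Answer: $-11280$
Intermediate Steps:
$n{\left(K \right)} = -28$ ($n{\left(K \right)} = 7 \left(-4\right) = -28$)
$r = \frac{22}{3}$ ($r = 7 - \left(2 + \frac{-4 - 3}{3}\right) = 7 - \left(2 - \frac{7}{3}\right) = 7 - - \frac{1}{3} = 7 + \frac{1}{3} = \frac{22}{3} \approx 7.3333$)
$J{\left(P,u \right)} = 6 u$
$- \left(J{\left(13,r \right)} + n{\left(-23 \right)}\right) 705 = - \left(6 \cdot \frac{22}{3} - 28\right) 705 = - \left(44 - 28\right) 705 = - 16 \cdot 705 = \left(-1\right) 11280 = -11280$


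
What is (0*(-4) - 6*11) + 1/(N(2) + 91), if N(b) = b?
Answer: -6137/93 ≈ -65.989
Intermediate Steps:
(0*(-4) - 6*11) + 1/(N(2) + 91) = (0*(-4) - 6*11) + 1/(2 + 91) = (0 - 66) + 1/93 = -66 + 1/93 = -6137/93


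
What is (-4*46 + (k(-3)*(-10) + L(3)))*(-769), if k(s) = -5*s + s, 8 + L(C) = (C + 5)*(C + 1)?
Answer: 215320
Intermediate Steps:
L(C) = -8 + (1 + C)*(5 + C) (L(C) = -8 + (C + 5)*(C + 1) = -8 + (5 + C)*(1 + C) = -8 + (1 + C)*(5 + C))
k(s) = -4*s
(-4*46 + (k(-3)*(-10) + L(3)))*(-769) = (-4*46 + (-4*(-3)*(-10) + (-3 + 3² + 6*3)))*(-769) = (-184 + (12*(-10) + (-3 + 9 + 18)))*(-769) = (-184 + (-120 + 24))*(-769) = (-184 - 96)*(-769) = -280*(-769) = 215320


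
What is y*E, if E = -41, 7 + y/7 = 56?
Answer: -14063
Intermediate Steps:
y = 343 (y = -49 + 7*56 = -49 + 392 = 343)
y*E = 343*(-41) = -14063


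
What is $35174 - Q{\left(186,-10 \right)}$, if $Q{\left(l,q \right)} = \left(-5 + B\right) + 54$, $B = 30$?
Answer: $35095$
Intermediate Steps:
$Q{\left(l,q \right)} = 79$ ($Q{\left(l,q \right)} = \left(-5 + 30\right) + 54 = 25 + 54 = 79$)
$35174 - Q{\left(186,-10 \right)} = 35174 - 79 = 35095$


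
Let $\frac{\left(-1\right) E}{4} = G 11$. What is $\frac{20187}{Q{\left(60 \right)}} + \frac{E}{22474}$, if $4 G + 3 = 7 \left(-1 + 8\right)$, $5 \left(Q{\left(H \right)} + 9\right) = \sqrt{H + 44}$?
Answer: $- \frac{3002340164}{1269781} - \frac{201870 \sqrt{26}}{1921} \approx -2900.3$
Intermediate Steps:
$Q{\left(H \right)} = -9 + \frac{\sqrt{44 + H}}{5}$ ($Q{\left(H \right)} = -9 + \frac{\sqrt{H + 44}}{5} = -9 + \frac{\sqrt{44 + H}}{5}$)
$G = \frac{23}{2}$ ($G = - \frac{3}{4} + \frac{7 \left(-1 + 8\right)}{4} = - \frac{3}{4} + \frac{7 \cdot 7}{4} = - \frac{3}{4} + \frac{1}{4} \cdot 49 = - \frac{3}{4} + \frac{49}{4} = \frac{23}{2} \approx 11.5$)
$E = -506$ ($E = - 4 \cdot \frac{23}{2} \cdot 11 = \left(-4\right) \frac{253}{2} = -506$)
$\frac{20187}{Q{\left(60 \right)}} + \frac{E}{22474} = \frac{20187}{-9 + \frac{\sqrt{44 + 60}}{5}} - \frac{506}{22474} = \frac{20187}{-9 + \frac{\sqrt{104}}{5}} - \frac{253}{11237} = \frac{20187}{-9 + \frac{2 \sqrt{26}}{5}} - \frac{253}{11237} = - \frac{253}{11237} + \frac{20187}{-9 + \frac{2 \sqrt{26}}{5}}$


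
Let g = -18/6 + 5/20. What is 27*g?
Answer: -297/4 ≈ -74.250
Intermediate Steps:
g = -11/4 (g = -18*1/6 + 5*(1/20) = -3 + 1/4 = -11/4 ≈ -2.7500)
27*g = 27*(-11/4) = -297/4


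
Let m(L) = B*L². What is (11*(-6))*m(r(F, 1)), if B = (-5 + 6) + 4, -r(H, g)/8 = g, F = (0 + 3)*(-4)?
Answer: -21120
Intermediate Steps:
F = -12 (F = 3*(-4) = -12)
r(H, g) = -8*g
B = 5 (B = 1 + 4 = 5)
m(L) = 5*L²
(11*(-6))*m(r(F, 1)) = (11*(-6))*(5*(-8*1)²) = -330*(-8)² = -330*64 = -66*320 = -21120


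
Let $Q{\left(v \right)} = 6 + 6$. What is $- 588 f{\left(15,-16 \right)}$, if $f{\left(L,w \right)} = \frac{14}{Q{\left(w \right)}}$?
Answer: $-686$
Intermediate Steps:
$Q{\left(v \right)} = 12$
$f{\left(L,w \right)} = \frac{7}{6}$ ($f{\left(L,w \right)} = \frac{14}{12} = 14 \cdot \frac{1}{12} = \frac{7}{6}$)
$- 588 f{\left(15,-16 \right)} = \left(-588\right) \frac{7}{6} = -686$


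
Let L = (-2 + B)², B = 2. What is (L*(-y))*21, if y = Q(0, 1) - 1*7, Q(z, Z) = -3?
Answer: 0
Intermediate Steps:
L = 0 (L = (-2 + 2)² = 0² = 0)
y = -10 (y = -3 - 1*7 = -3 - 7 = -10)
(L*(-y))*21 = (0*(-1*(-10)))*21 = (0*10)*21 = 0*21 = 0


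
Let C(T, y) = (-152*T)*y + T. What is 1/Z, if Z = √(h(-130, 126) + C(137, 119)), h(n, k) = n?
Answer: -I*√2478049/2478049 ≈ -0.00063525*I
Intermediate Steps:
C(T, y) = T - 152*T*y (C(T, y) = -152*T*y + T = T - 152*T*y)
Z = I*√2478049 (Z = √(-130 + 137*(1 - 152*119)) = √(-130 + 137*(1 - 18088)) = √(-130 + 137*(-18087)) = √(-130 - 2477919) = √(-2478049) = I*√2478049 ≈ 1574.2*I)
1/Z = 1/(I*√2478049) = -I*√2478049/2478049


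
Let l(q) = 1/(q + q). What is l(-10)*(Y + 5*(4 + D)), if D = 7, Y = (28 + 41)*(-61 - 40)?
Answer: 3457/10 ≈ 345.70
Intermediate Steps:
l(q) = 1/(2*q)
Y = -6969 (Y = 69*(-101) = -6969)
l(-10)*(Y + 5*(4 + D)) = ((1/2)/(-10))*(-6969 + 5*(4 + 7)) = ((1/2)*(-1/10))*(-6969 + 5*11) = -(-6969 + 55)/20 = -1/20*(-6914) = 3457/10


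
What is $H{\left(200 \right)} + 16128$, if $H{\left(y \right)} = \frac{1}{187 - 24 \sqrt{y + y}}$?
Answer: $\frac{4725503}{293} \approx 16128.0$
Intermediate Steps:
$H{\left(y \right)} = \frac{1}{187 - 24 \sqrt{2} \sqrt{y}}$ ($H{\left(y \right)} = \frac{1}{187 - 24 \sqrt{2 y}} = \frac{1}{187 - 24 \sqrt{2} \sqrt{y}}$)
$H{\left(200 \right)} + 16128 = - \frac{1}{-187 + 24 \sqrt{2} \sqrt{200}} + 16128 = - \frac{1}{-187 + 24 \sqrt{2} \cdot 10 \sqrt{2}} + 16128 = - \frac{1}{-187 + 480} + 16128 = - \frac{1}{293} + 16128 = \frac{4725503}{293}$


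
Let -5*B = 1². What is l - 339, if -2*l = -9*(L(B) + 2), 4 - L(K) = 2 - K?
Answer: -3219/10 ≈ -321.90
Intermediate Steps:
B = -⅕ (B = -⅕*1² = -⅕*1 = -⅕ ≈ -0.20000)
L(K) = 2 + K (L(K) = 4 - (2 - K) = 4 + (-2 + K) = 2 + K)
l = 171/10 (l = -(-9)*((2 - ⅕) + 2)/2 = -(-9)*(9/5 + 2)/2 = -(-9)*19/(2*5) = -½*(-171/5) = 171/10 ≈ 17.100)
l - 339 = 171/10 - 339 = -3219/10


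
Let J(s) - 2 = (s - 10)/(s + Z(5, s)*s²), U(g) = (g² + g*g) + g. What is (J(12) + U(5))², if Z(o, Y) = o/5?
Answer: 19775809/6084 ≈ 3250.5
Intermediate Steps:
Z(o, Y) = o/5 (Z(o, Y) = o*(⅕) = o/5)
U(g) = g + 2*g² (U(g) = (g² + g²) + g = 2*g² + g = g + 2*g²)
J(s) = 2 + (-10 + s)/(s + s²) (J(s) = 2 + (s - 10)/(s + ((⅕)*5)*s²) = 2 + (-10 + s)/(s + 1*s²) = 2 + (-10 + s)/(s + s²))
(J(12) + U(5))² = ((-10 + 2*12² + 3*12)/(12*(1 + 12)) + 5*(1 + 2*5))² = ((1/12)*(-10 + 2*144 + 36)/13 + 5*(1 + 10))² = ((1/12)*(1/13)*(-10 + 288 + 36) + 5*11)² = ((1/12)*(1/13)*314 + 55)² = (157/78 + 55)² = (4447/78)² = 19775809/6084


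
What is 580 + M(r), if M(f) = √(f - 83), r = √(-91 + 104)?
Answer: 580 + √(-83 + √13) ≈ 580.0 + 8.9104*I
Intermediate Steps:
r = √13 ≈ 3.6056
M(f) = √(-83 + f)
580 + M(r) = 580 + √(-83 + √13)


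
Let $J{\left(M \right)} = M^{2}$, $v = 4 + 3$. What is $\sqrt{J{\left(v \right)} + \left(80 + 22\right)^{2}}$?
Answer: $\sqrt{10453} \approx 102.24$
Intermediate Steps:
$v = 7$
$\sqrt{J{\left(v \right)} + \left(80 + 22\right)^{2}} = \sqrt{7^{2} + \left(80 + 22\right)^{2}} = \sqrt{49 + 102^{2}} = \sqrt{49 + 10404} = \sqrt{10453}$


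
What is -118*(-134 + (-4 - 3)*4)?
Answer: 19116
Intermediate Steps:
-118*(-134 + (-4 - 3)*4) = -118*(-134 - 7*4) = -118*(-134 - 28) = -118*(-162) = 19116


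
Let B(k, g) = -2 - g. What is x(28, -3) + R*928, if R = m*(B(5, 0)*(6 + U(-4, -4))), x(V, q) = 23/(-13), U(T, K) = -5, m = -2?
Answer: 48233/13 ≈ 3710.2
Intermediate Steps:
x(V, q) = -23/13 (x(V, q) = 23*(-1/13) = -23/13)
R = 4 (R = -2*(-2 - 1*0)*(6 - 5) = -2*(-2 + 0) = -(-4) = -2*(-2) = 4)
x(28, -3) + R*928 = -23/13 + 4*928 = -23/13 + 3712 = 48233/13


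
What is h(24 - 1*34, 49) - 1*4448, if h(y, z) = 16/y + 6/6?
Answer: -22243/5 ≈ -4448.6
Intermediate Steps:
h(y, z) = 1 + 16/y (h(y, z) = 16/y + 6*(⅙) = 16/y + 1 = 1 + 16/y)
h(24 - 1*34, 49) - 1*4448 = (16 + (24 - 1*34))/(24 - 1*34) - 1*4448 = (16 + (24 - 34))/(24 - 34) - 4448 = (16 - 10)/(-10) - 4448 = -⅒*6 - 4448 = -⅗ - 4448 = -22243/5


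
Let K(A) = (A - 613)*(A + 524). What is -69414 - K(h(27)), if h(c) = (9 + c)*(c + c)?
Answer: -3354322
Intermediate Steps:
h(c) = 2*c*(9 + c) (h(c) = (9 + c)*(2*c) = 2*c*(9 + c))
K(A) = (-613 + A)*(524 + A)
-69414 - K(h(27)) = -69414 - (-321212 + (2*27*(9 + 27))**2 - 178*27*(9 + 27)) = -69414 - (-321212 + (2*27*36)**2 - 178*27*36) = -69414 - (-321212 + 1944**2 - 89*1944) = -69414 - (-321212 + 3779136 - 173016) = -69414 - 1*3284908 = -69414 - 3284908 = -3354322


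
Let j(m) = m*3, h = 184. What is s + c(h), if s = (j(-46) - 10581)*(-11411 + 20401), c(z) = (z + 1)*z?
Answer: -96329770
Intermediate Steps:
c(z) = z*(1 + z) (c(z) = (1 + z)*z = z*(1 + z))
j(m) = 3*m
s = -96363810 (s = (3*(-46) - 10581)*(-11411 + 20401) = (-138 - 10581)*8990 = -10719*8990 = -96363810)
s + c(h) = -96363810 + 184*(1 + 184) = -96363810 + 184*185 = -96363810 + 34040 = -96329770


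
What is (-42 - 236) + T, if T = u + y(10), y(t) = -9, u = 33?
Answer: -254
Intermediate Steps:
T = 24 (T = 33 - 9 = 24)
(-42 - 236) + T = (-42 - 236) + 24 = -278 + 24 = -254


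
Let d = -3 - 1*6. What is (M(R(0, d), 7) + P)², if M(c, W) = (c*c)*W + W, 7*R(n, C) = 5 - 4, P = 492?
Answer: 12208036/49 ≈ 2.4914e+5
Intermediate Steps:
d = -9 (d = -3 - 6 = -9)
R(n, C) = ⅐ (R(n, C) = (5 - 4)/7 = (⅐)*1 = ⅐)
M(c, W) = W + W*c² (M(c, W) = c²*W + W = W*c² + W = W + W*c²)
(M(R(0, d), 7) + P)² = (7*(1 + (⅐)²) + 492)² = (7*(1 + 1/49) + 492)² = (7*(50/49) + 492)² = (50/7 + 492)² = (3494/7)² = 12208036/49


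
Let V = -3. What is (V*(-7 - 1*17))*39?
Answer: 2808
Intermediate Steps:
(V*(-7 - 1*17))*39 = -3*(-7 - 1*17)*39 = -3*(-7 - 17)*39 = -3*(-24)*39 = 72*39 = 2808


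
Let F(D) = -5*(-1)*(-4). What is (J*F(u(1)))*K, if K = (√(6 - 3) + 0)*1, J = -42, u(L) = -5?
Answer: 840*√3 ≈ 1454.9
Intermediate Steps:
F(D) = -20 (F(D) = 5*(-4) = -20)
K = √3 (K = (√3 + 0)*1 = √3*1 = √3 ≈ 1.7320)
(J*F(u(1)))*K = (-42*(-20))*√3 = 840*√3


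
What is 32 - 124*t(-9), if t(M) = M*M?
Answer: -10012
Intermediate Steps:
t(M) = M²
32 - 124*t(-9) = 32 - 124*(-9)² = 32 - 124*81 = 32 - 10044 = -10012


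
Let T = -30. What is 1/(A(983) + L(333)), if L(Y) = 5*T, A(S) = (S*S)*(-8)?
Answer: -1/7730462 ≈ -1.2936e-7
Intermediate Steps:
A(S) = -8*S² (A(S) = S²*(-8) = -8*S²)
L(Y) = -150 (L(Y) = 5*(-30) = -150)
1/(A(983) + L(333)) = 1/(-8*983² - 150) = 1/(-8*966289 - 150) = 1/(-7730312 - 150) = 1/(-7730462) = -1/7730462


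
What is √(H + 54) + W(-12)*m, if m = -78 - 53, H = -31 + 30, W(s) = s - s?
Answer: √53 ≈ 7.2801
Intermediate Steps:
W(s) = 0
H = -1
m = -131
√(H + 54) + W(-12)*m = √(-1 + 54) + 0*(-131) = √53 + 0 = √53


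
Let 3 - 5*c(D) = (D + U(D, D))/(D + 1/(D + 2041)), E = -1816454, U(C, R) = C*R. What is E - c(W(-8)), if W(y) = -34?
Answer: -123949862911/68237 ≈ -1.8165e+6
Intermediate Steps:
c(D) = ⅗ - (D + D²)/(5*(D + 1/(2041 + D))) (c(D) = ⅗ - (D + D*D)/(5*(D + 1/(D + 2041))) = ⅗ - (D + D²)/(5*(D + 1/(2041 + D))))
E - c(W(-8)) = -1816454 - (3 - 1*(-34)³ - 2039*(-34)² + 4082*(-34))/(5*(1 + (-34)² + 2041*(-34))) = -1816454 - (3 - 1*(-39304) - 2039*1156 - 138788)/(5*(1 + 1156 - 69394)) = -1816454 - (3 + 39304 - 2357084 - 138788)/(5*(-68237)) = -1816454 - (-1)*(-2456565)/(5*68237) = -1816454 - 1*491313/68237 = -1816454 - 491313/68237 = -123949862911/68237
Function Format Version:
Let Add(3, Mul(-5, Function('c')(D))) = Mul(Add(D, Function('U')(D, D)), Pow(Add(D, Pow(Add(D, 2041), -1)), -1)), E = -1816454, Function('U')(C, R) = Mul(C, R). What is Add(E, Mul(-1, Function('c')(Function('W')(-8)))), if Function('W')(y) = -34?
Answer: Rational(-123949862911, 68237) ≈ -1.8165e+6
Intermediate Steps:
Function('c')(D) = Add(Rational(3, 5), Mul(Rational(-1, 5), Pow(Add(D, Pow(Add(2041, D), -1)), -1), Add(D, Pow(D, 2)))) (Function('c')(D) = Add(Rational(3, 5), Mul(Rational(-1, 5), Mul(Add(D, Mul(D, D)), Pow(Add(D, Pow(Add(D, 2041), -1)), -1)))) = Add(Rational(3, 5), Mul(Rational(-1, 5), Mul(Add(D, Pow(D, 2)), Pow(Add(D, Pow(Add(2041, D), -1)), -1)))) = Add(Rational(3, 5), Mul(Rational(-1, 5), Mul(Pow(Add(D, Pow(Add(2041, D), -1)), -1), Add(D, Pow(D, 2))))) = Add(Rational(3, 5), Mul(Rational(-1, 5), Pow(Add(D, Pow(Add(2041, D), -1)), -1), Add(D, Pow(D, 2)))))
Add(E, Mul(-1, Function('c')(Function('W')(-8)))) = Add(-1816454, Mul(-1, Mul(Rational(1, 5), Pow(Add(1, Pow(-34, 2), Mul(2041, -34)), -1), Add(3, Mul(-1, Pow(-34, 3)), Mul(-2039, Pow(-34, 2)), Mul(4082, -34))))) = Add(-1816454, Mul(-1, Mul(Rational(1, 5), Pow(Add(1, 1156, -69394), -1), Add(3, Mul(-1, -39304), Mul(-2039, 1156), -138788)))) = Add(-1816454, Mul(-1, Mul(Rational(1, 5), Pow(-68237, -1), Add(3, 39304, -2357084, -138788)))) = Add(-1816454, Mul(-1, Mul(Rational(1, 5), Rational(-1, 68237), -2456565))) = Add(-1816454, Mul(-1, Rational(491313, 68237))) = Add(-1816454, Rational(-491313, 68237)) = Rational(-123949862911, 68237)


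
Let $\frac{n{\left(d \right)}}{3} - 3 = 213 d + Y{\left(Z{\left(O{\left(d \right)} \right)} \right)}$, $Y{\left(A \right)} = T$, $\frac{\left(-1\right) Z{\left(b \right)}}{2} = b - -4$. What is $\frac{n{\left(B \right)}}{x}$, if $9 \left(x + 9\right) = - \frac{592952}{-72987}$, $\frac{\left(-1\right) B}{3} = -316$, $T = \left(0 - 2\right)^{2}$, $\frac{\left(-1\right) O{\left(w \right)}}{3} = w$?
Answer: $- \frac{397935123219}{5318995} \approx -74814.0$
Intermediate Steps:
$O{\left(w \right)} = - 3 w$
$T = 4$ ($T = \left(-2\right)^{2} = 4$)
$Z{\left(b \right)} = -8 - 2 b$ ($Z{\left(b \right)} = - 2 \left(b - -4\right) = - 2 \left(b + 4\right) = - 2 \left(4 + b\right) = -8 - 2 b$)
$B = 948$ ($B = \left(-3\right) \left(-316\right) = 948$)
$x = - \frac{5318995}{656883}$ ($x = -9 + \frac{\left(-592952\right) \frac{1}{-72987}}{9} = -9 + \frac{\left(-592952\right) \left(- \frac{1}{72987}\right)}{9} = -9 + \frac{1}{9} \cdot \frac{592952}{72987} = -9 + \frac{592952}{656883} = - \frac{5318995}{656883} \approx -8.0973$)
$Y{\left(A \right)} = 4$
$n{\left(d \right)} = 21 + 639 d$ ($n{\left(d \right)} = 9 + 3 \left(213 d + 4\right) = 9 + 3 \left(4 + 213 d\right) = 9 + \left(12 + 639 d\right) = 21 + 639 d$)
$\frac{n{\left(B \right)}}{x} = \frac{21 + 639 \cdot 948}{- \frac{5318995}{656883}} = \left(21 + 605772\right) \left(- \frac{656883}{5318995}\right) = 605793 \left(- \frac{656883}{5318995}\right) = - \frac{397935123219}{5318995}$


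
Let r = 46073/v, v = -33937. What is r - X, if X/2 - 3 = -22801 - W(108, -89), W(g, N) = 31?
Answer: 1549449473/33937 ≈ 45657.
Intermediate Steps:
r = -46073/33937 (r = 46073/(-33937) = 46073*(-1/33937) = -46073/33937 ≈ -1.3576)
X = -45658 (X = 6 + 2*(-22801 - 1*31) = 6 + 2*(-22801 - 31) = 6 + 2*(-22832) = 6 - 45664 = -45658)
r - X = -46073/33937 - 1*(-45658) = -46073/33937 + 45658 = 1549449473/33937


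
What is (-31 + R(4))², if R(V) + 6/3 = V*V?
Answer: 289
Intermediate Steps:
R(V) = -2 + V² (R(V) = -2 + V*V = -2 + V²)
(-31 + R(4))² = (-31 + (-2 + 4²))² = (-31 + (-2 + 16))² = (-31 + 14)² = (-17)² = 289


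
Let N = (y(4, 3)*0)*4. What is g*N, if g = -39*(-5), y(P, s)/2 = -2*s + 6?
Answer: 0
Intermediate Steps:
y(P, s) = 12 - 4*s (y(P, s) = 2*(-2*s + 6) = 2*(6 - 2*s) = 12 - 4*s)
N = 0 (N = ((12 - 4*3)*0)*4 = ((12 - 12)*0)*4 = (0*0)*4 = 0*4 = 0)
g = 195
g*N = 195*0 = 0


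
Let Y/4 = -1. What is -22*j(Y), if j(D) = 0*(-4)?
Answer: 0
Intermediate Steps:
Y = -4 (Y = 4*(-1) = -4)
j(D) = 0
-22*j(Y) = -22*0 = 0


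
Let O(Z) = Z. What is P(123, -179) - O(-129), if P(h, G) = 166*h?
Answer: 20547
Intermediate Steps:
P(123, -179) - O(-129) = 166*123 - 1*(-129) = 20418 + 129 = 20547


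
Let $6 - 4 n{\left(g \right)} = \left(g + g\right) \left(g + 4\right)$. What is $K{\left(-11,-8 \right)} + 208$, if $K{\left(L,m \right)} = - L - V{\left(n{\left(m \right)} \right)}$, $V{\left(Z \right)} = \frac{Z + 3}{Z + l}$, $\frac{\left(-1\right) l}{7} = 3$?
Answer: $\frac{15526}{71} \approx 218.68$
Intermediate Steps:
$l = -21$ ($l = \left(-7\right) 3 = -21$)
$n{\left(g \right)} = \frac{3}{2} - \frac{g \left(4 + g\right)}{2}$ ($n{\left(g \right)} = \frac{3}{2} - \frac{\left(g + g\right) \left(g + 4\right)}{4} = \frac{3}{2} - \frac{2 g \left(4 + g\right)}{4} = \frac{3}{2} - \frac{g \left(4 + g\right)}{2}$)
$V{\left(Z \right)} = \frac{3 + Z}{-21 + Z}$ ($V{\left(Z \right)} = \frac{Z + 3}{Z - 21} = \frac{3 + Z}{-21 + Z}$)
$K{\left(L,m \right)} = - L - \frac{\frac{9}{2} - 2 m - \frac{m^{2}}{2}}{- \frac{39}{2} - 2 m - \frac{m^{2}}{2}}$ ($K{\left(L,m \right)} = - L - \frac{3 - \left(- \frac{3}{2} + \frac{m^{2}}{2} + 2 m\right)}{-21 - \left(- \frac{3}{2} + \frac{m^{2}}{2} + 2 m\right)} = - L - \frac{\frac{9}{2} - 2 m - \frac{m^{2}}{2}}{- \frac{39}{2} - 2 m - \frac{m^{2}}{2}}$)
$K{\left(-11,-8 \right)} + 208 = \frac{9 - \left(-8\right)^{2} - -32 - - 11 \left(39 + \left(-8\right)^{2} + 4 \left(-8\right)\right)}{39 + \left(-8\right)^{2} + 4 \left(-8\right)} + 208 = \frac{9 - 64 + 32 - - 11 \left(39 + 64 - 32\right)}{39 + 64 - 32} + 208 = \frac{9 - 64 + 32 - \left(-11\right) 71}{71} + 208 = \frac{9 - 64 + 32 + 781}{71} + 208 = \frac{1}{71} \cdot 758 + 208 = \frac{758}{71} + 208 = \frac{15526}{71}$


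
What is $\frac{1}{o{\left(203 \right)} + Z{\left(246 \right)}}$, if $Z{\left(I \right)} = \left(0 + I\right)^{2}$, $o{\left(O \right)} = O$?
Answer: $\frac{1}{60719} \approx 1.6469 \cdot 10^{-5}$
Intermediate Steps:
$Z{\left(I \right)} = I^{2}$
$\frac{1}{o{\left(203 \right)} + Z{\left(246 \right)}} = \frac{1}{203 + 246^{2}} = \frac{1}{203 + 60516} = \frac{1}{60719}$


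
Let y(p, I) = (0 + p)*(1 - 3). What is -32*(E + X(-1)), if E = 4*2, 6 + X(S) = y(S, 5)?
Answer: -128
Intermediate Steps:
y(p, I) = -2*p (y(p, I) = p*(-2) = -2*p)
X(S) = -6 - 2*S
E = 8
-32*(E + X(-1)) = -32*(8 + (-6 - 2*(-1))) = -32*(8 + (-6 + 2)) = -32*(8 - 4) = -32*4 = -128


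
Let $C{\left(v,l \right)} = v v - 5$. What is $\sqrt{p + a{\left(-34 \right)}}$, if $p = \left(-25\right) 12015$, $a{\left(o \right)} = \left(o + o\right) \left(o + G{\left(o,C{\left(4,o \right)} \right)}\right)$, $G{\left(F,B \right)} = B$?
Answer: $i \sqrt{298811} \approx 546.64 i$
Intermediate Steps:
$C{\left(v,l \right)} = -5 + v^{2}$ ($C{\left(v,l \right)} = v^{2} - 5 = -5 + v^{2}$)
$a{\left(o \right)} = 2 o \left(11 + o\right)$ ($a{\left(o \right)} = \left(o + o\right) \left(o - \left(5 - 4^{2}\right)\right) = 2 o \left(o + \left(-5 + 16\right)\right) = 2 o \left(o + 11\right) = 2 o \left(11 + o\right)$)
$p = -300375$
$\sqrt{p + a{\left(-34 \right)}} = \sqrt{-300375 + 2 \left(-34\right) \left(11 - 34\right)} = \sqrt{-300375 + 2 \left(-34\right) \left(-23\right)} = \sqrt{-300375 + 1564} = \sqrt{-298811} = i \sqrt{298811}$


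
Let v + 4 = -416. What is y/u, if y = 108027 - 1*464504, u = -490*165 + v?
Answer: 356477/81270 ≈ 4.3863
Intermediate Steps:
v = -420 (v = -4 - 416 = -420)
u = -81270 (u = -490*165 - 420 = -80850 - 420 = -81270)
y = -356477 (y = 108027 - 464504 = -356477)
y/u = -356477/(-81270) = -356477*(-1/81270) = 356477/81270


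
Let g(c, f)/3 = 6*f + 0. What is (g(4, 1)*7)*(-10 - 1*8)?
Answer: -2268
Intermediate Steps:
g(c, f) = 18*f (g(c, f) = 3*(6*f + 0) = 3*(6*f) = 18*f)
(g(4, 1)*7)*(-10 - 1*8) = ((18*1)*7)*(-10 - 1*8) = (18*7)*(-10 - 8) = 126*(-18) = -2268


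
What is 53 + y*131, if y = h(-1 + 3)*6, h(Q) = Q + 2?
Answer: 3197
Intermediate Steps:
h(Q) = 2 + Q
y = 24 (y = (2 + (-1 + 3))*6 = (2 + 2)*6 = 4*6 = 24)
53 + y*131 = 53 + 24*131 = 53 + 3144 = 3197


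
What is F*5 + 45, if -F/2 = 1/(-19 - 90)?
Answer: 4915/109 ≈ 45.092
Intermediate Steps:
F = 2/109 (F = -2/(-19 - 90) = -2/(-109) = -2*(-1/109) = 2/109 ≈ 0.018349)
F*5 + 45 = (2/109)*5 + 45 = 10/109 + 45 = 4915/109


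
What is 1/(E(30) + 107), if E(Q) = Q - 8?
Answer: 1/129 ≈ 0.0077519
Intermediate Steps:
E(Q) = -8 + Q
1/(E(30) + 107) = 1/((-8 + 30) + 107) = 1/(22 + 107) = 1/129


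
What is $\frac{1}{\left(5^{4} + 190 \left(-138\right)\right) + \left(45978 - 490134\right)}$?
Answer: $- \frac{1}{469751} \approx -2.1288 \cdot 10^{-6}$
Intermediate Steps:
$\frac{1}{\left(5^{4} + 190 \left(-138\right)\right) + \left(45978 - 490134\right)} = \frac{1}{\left(625 - 26220\right) - 444156} = \frac{1}{-25595 - 444156} = \frac{1}{-469751} = - \frac{1}{469751}$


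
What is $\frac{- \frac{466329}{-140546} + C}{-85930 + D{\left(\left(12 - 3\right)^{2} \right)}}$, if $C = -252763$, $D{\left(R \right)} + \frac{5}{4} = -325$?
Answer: $\frac{71048724538}{24245941825} \approx 2.9303$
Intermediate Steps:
$D{\left(R \right)} = - \frac{1305}{4}$ ($D{\left(R \right)} = - \frac{5}{4} - 325 = - \frac{1305}{4}$)
$\frac{- \frac{466329}{-140546} + C}{-85930 + D{\left(\left(12 - 3\right)^{2} \right)}} = \frac{- \frac{466329}{-140546} - 252763}{-85930 - \frac{1305}{4}} = \frac{\left(-466329\right) \left(- \frac{1}{140546}\right) - 252763}{- \frac{345025}{4}} = \left(\frac{466329}{140546} - 252763\right) \left(- \frac{4}{345025}\right) = \left(- \frac{35524362269}{140546}\right) \left(- \frac{4}{345025}\right) = \frac{71048724538}{24245941825}$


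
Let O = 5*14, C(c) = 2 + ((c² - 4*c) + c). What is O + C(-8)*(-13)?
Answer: -1100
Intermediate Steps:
C(c) = 2 + c² - 3*c (C(c) = 2 + (c² - 3*c) = 2 + c² - 3*c)
O = 70
O + C(-8)*(-13) = 70 + (2 + (-8)² - 3*(-8))*(-13) = 70 + (2 + 64 + 24)*(-13) = 70 + 90*(-13) = 70 - 1170 = -1100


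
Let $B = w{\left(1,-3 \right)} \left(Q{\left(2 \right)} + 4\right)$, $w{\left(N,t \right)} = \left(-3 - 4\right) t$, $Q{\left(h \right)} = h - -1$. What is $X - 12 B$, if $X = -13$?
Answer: $-1777$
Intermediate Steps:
$Q{\left(h \right)} = 1 + h$ ($Q{\left(h \right)} = h + 1 = 1 + h$)
$w{\left(N,t \right)} = - 7 t$
$B = 147$ ($B = \left(-7\right) \left(-3\right) \left(\left(1 + 2\right) + 4\right) = 21 \left(3 + 4\right) = 21 \cdot 7 = 147$)
$X - 12 B = -13 - 1764 = -1777$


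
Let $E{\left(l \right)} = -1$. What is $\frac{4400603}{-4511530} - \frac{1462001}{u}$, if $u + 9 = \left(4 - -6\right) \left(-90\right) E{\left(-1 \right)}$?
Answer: $- \frac{6599782308803}{4019773230} \approx -1641.8$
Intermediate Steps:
$u = 891$ ($u = -9 + \left(4 - -6\right) \left(-90\right) \left(-1\right) = -9 + \left(4 + 6\right) \left(-90\right) \left(-1\right) = -9 + 10 \left(-90\right) \left(-1\right) = -9 - -900 = -9 + 900 = 891$)
$\frac{4400603}{-4511530} - \frac{1462001}{u} = \frac{4400603}{-4511530} - \frac{1462001}{891} = 4400603 \left(- \frac{1}{4511530}\right) - \frac{1462001}{891} = - \frac{4400603}{4511530} - \frac{1462001}{891} = - \frac{6599782308803}{4019773230}$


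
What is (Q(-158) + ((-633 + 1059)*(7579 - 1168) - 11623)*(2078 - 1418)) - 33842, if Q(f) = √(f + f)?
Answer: 1794811738 + 2*I*√79 ≈ 1.7948e+9 + 17.776*I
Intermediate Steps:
Q(f) = √2*√f (Q(f) = √(2*f) = √2*√f)
(Q(-158) + ((-633 + 1059)*(7579 - 1168) - 11623)*(2078 - 1418)) - 33842 = (√2*√(-158) + ((-633 + 1059)*(7579 - 1168) - 11623)*(2078 - 1418)) - 33842 = (√2*(I*√158) + (426*6411 - 11623)*660) - 33842 = (2*I*√79 + (2731086 - 11623)*660) - 33842 = (2*I*√79 + 2719463*660) - 33842 = (2*I*√79 + 1794845580) - 33842 = (1794845580 + 2*I*√79) - 33842 = 1794811738 + 2*I*√79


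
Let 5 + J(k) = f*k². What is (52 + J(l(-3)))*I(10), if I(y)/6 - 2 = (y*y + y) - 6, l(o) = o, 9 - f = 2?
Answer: 69960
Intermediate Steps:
f = 7 (f = 9 - 1*2 = 9 - 2 = 7)
I(y) = -24 + 6*y + 6*y² (I(y) = 12 + 6*((y*y + y) - 6) = 12 + 6*((y² + y) - 6) = 12 + 6*((y + y²) - 6) = 12 + 6*(-6 + y + y²) = 12 + (-36 + 6*y + 6*y²) = -24 + 6*y + 6*y²)
J(k) = -5 + 7*k²
(52 + J(l(-3)))*I(10) = (52 + (-5 + 7*(-3)²))*(-24 + 6*10 + 6*10²) = (52 + (-5 + 7*9))*(-24 + 60 + 6*100) = (52 + (-5 + 63))*(-24 + 60 + 600) = (52 + 58)*636 = 110*636 = 69960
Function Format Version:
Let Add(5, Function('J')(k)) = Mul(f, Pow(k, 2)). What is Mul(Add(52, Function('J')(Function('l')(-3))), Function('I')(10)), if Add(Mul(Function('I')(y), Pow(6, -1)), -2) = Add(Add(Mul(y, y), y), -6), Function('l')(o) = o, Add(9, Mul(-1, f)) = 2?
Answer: 69960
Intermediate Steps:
f = 7 (f = Add(9, Mul(-1, 2)) = Add(9, -2) = 7)
Function('I')(y) = Add(-24, Mul(6, y), Mul(6, Pow(y, 2))) (Function('I')(y) = Add(12, Mul(6, Add(Add(Mul(y, y), y), -6))) = Add(12, Mul(6, Add(Add(Pow(y, 2), y), -6))) = Add(12, Mul(6, Add(Add(y, Pow(y, 2)), -6))) = Add(12, Mul(6, Add(-6, y, Pow(y, 2)))) = Add(12, Add(-36, Mul(6, y), Mul(6, Pow(y, 2)))) = Add(-24, Mul(6, y), Mul(6, Pow(y, 2))))
Function('J')(k) = Add(-5, Mul(7, Pow(k, 2)))
Mul(Add(52, Function('J')(Function('l')(-3))), Function('I')(10)) = Mul(Add(52, Add(-5, Mul(7, Pow(-3, 2)))), Add(-24, Mul(6, 10), Mul(6, Pow(10, 2)))) = Mul(Add(52, Add(-5, Mul(7, 9))), Add(-24, 60, Mul(6, 100))) = Mul(Add(52, Add(-5, 63)), Add(-24, 60, 600)) = Mul(Add(52, 58), 636) = Mul(110, 636) = 69960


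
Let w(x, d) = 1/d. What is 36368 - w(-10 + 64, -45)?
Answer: 1636561/45 ≈ 36368.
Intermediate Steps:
36368 - w(-10 + 64, -45) = 36368 - 1/(-45) = 36368 - 1*(-1/45) = 36368 + 1/45 = 1636561/45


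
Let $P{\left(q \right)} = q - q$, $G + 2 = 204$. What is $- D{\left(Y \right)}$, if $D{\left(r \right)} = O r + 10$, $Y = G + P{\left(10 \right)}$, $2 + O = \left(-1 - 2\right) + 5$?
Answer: $-10$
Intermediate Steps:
$G = 202$ ($G = -2 + 204 = 202$)
$O = 0$ ($O = -2 + \left(\left(-1 - 2\right) + 5\right) = -2 + \left(-3 + 5\right) = -2 + 2 = 0$)
$P{\left(q \right)} = 0$
$Y = 202$ ($Y = 202 + 0 = 202$)
$D{\left(r \right)} = 10$ ($D{\left(r \right)} = 0 r + 10 = 0 + 10 = 10$)
$- D{\left(Y \right)} = \left(-1\right) 10 = -10$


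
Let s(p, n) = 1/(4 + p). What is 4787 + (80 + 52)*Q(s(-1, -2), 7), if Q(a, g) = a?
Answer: 4831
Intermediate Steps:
4787 + (80 + 52)*Q(s(-1, -2), 7) = 4787 + (80 + 52)/(4 - 1) = 4787 + 132/3 = 4787 + 132*(1/3) = 4787 + 44 = 4831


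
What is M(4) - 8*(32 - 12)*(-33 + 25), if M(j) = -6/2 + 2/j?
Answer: 2555/2 ≈ 1277.5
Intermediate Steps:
M(j) = -3 + 2/j (M(j) = -6*½ + 2/j = -3 + 2/j)
M(4) - 8*(32 - 12)*(-33 + 25) = (-3 + 2/4) - 8*(32 - 12)*(-33 + 25) = (-3 + 2*(¼)) - 160*(-8) = (-3 + ½) - 8*(-160) = -5/2 + 1280 = 2555/2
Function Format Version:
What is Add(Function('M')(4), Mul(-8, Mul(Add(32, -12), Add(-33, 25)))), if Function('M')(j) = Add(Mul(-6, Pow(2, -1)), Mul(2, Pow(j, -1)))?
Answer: Rational(2555, 2) ≈ 1277.5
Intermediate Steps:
Function('M')(j) = Add(-3, Mul(2, Pow(j, -1))) (Function('M')(j) = Add(Mul(-6, Rational(1, 2)), Mul(2, Pow(j, -1))) = Add(-3, Mul(2, Pow(j, -1))))
Add(Function('M')(4), Mul(-8, Mul(Add(32, -12), Add(-33, 25)))) = Add(Add(-3, Mul(2, Pow(4, -1))), Mul(-8, Mul(Add(32, -12), Add(-33, 25)))) = Add(Add(-3, Mul(2, Rational(1, 4))), Mul(-8, Mul(20, -8))) = Add(Add(-3, Rational(1, 2)), Mul(-8, -160)) = Add(Rational(-5, 2), 1280) = Rational(2555, 2)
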